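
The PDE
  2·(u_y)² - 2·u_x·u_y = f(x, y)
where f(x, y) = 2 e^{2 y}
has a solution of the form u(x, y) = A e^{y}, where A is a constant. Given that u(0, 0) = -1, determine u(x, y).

Substitute the ansatz u = A e^{y} into the left-hand side.
Derivatives of the ansatz:
  u_y = A e^{y}
  u_x = 0
Term by term:
  2·(u_y)² = 2 A^{2} e^{2 y}
  -2·u_x·u_y = 0
So the left-hand side equals
  2 A^{2} e^{2 y}
This must equal f(x, y) = 2 e^{2 y} identically.
Matching coefficients of the independent functions:
  [e^{2 y}]:  2 A^{2} = 2
These equations allow (A) = (-1) or (1).
Impose the point condition(s):
  u(0, 0) = -1  ⟹  A = -1
Only A = -1 satisfies everything.
Hence u(x, y) = - e^{y}.

Answer: u(x, y) = - e^{y}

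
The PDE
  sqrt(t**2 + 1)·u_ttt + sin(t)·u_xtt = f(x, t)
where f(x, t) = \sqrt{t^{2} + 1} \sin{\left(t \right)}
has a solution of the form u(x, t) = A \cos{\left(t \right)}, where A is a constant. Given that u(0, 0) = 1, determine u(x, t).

Substitute the ansatz u = A \cos{\left(t \right)} into the left-hand side.
Derivatives of the ansatz:
  u_ttt = A \sin{\left(t \right)}
  u_xtt = 0
Term by term:
  sqrt(t**2 + 1)·u_ttt = A \sqrt{t^{2} + 1} \sin{\left(t \right)}
  sin(t)·u_xtt = 0
So the left-hand side equals
  A \sqrt{t^{2} + 1} \sin{\left(t \right)}
This must equal f(x, t) = \sqrt{t^{2} + 1} \sin{\left(t \right)} identically.
Matching coefficients of the independent functions:
  [\sqrt{t^{2} + 1} \sin{\left(t \right)}]:  A = 1
Solving: A = 1.
Check against the point condition:
  u(0, 0) = 1  ⟹  A = 1  ✓
Hence u(x, t) = \cos{\left(t \right)}.

Answer: u(x, t) = \cos{\left(t \right)}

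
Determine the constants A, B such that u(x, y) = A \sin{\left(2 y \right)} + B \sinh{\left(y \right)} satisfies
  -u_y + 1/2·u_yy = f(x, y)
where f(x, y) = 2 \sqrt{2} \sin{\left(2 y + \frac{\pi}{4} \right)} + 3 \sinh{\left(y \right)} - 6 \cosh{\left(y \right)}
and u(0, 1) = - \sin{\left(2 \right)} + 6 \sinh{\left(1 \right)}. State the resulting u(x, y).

Substitute the ansatz u = A \sin{\left(2 y \right)} + B \sinh{\left(y \right)} into the left-hand side.
Derivatives of the ansatz:
  u_y = 2 A \cos{\left(2 y \right)} + B \cosh{\left(y \right)}
  u_yy = - 4 A \sin{\left(2 y \right)} + B \sinh{\left(y \right)}
Term by term:
  -u_y = - 2 A \cos{\left(2 y \right)} - B \cosh{\left(y \right)}
  1/2·u_yy = - 2 A \sin{\left(2 y \right)} + \frac{B \sinh{\left(y \right)}}{2}
So the left-hand side equals
  - 2 A \sin{\left(2 y \right)} - 2 A \cos{\left(2 y \right)} + \frac{B \sinh{\left(y \right)}}{2} - B \cosh{\left(y \right)}
This must equal f(x, y) identically; expanded, f = 2 \sin{\left(2 y \right)} + 2 \cos{\left(2 y \right)} + 3 \sinh{\left(y \right)} - 6 \cosh{\left(y \right)}.
Matching coefficients of the independent functions:
  [\sin{\left(2 y \right)}, \cos{\left(2 y \right)}]:  - 2 A = 2
  [\sinh{\left(y \right)}]:  \frac{B}{2} = 3
  [\cosh{\left(y \right)}]:  - B = -6
Solving: A = -1, B = 6.
Check against the point condition:
  u(0, 1) = - \sin{\left(2 \right)} + 6 \sinh{\left(1 \right)}  ⟹  A \sin{\left(2 \right)} + B \sinh{\left(1 \right)} = - \sin{\left(2 \right)} + 6 \sinh{\left(1 \right)}  ✓
Hence u(x, y) = - \sin{\left(2 y \right)} + 6 \sinh{\left(y \right)}.

Answer: u(x, y) = - \sin{\left(2 y \right)} + 6 \sinh{\left(y \right)}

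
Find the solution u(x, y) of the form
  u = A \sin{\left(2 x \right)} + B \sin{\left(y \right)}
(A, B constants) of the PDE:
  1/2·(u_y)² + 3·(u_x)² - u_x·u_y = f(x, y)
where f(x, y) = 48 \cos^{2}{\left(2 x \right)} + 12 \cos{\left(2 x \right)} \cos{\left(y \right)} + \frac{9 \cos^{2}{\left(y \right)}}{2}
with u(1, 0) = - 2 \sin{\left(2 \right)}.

Substitute the ansatz u = A \sin{\left(2 x \right)} + B \sin{\left(y \right)} into the left-hand side.
Derivatives of the ansatz:
  u_y = B \cos{\left(y \right)}
  u_x = 2 A \cos{\left(2 x \right)}
Term by term:
  1/2·(u_y)² = \frac{B^{2} \cos^{2}{\left(y \right)}}{2}
  3·(u_x)² = 12 A^{2} \cos^{2}{\left(2 x \right)}
  -u_x·u_y = - 2 A B \cos{\left(2 x \right)} \cos{\left(y \right)}
So the left-hand side equals
  12 A^{2} \cos^{2}{\left(2 x \right)} - 2 A B \cos{\left(2 x \right)} \cos{\left(y \right)} + \frac{B^{2} \cos^{2}{\left(y \right)}}{2}
This must equal f(x, y) = 48 \cos^{2}{\left(2 x \right)} + 12 \cos{\left(2 x \right)} \cos{\left(y \right)} + \frac{9 \cos^{2}{\left(y \right)}}{2} identically.
Matching coefficients of the independent functions:
  [\cos{\left(2 x \right)} \cos{\left(y \right)}]:  - 2 A B = 12
  [\cos^{2}{\left(2 x \right)}]:  12 A^{2} = 48
  [\cos^{2}{\left(y \right)}]:  \frac{B^{2}}{2} = \frac{9}{2}
These equations allow (A, B) = (-2, 3) or (2, -3).
Impose the point condition(s):
  u(1, 0) = - 2 \sin{\left(2 \right)}  ⟹  A \sin{\left(2 \right)} = - 2 \sin{\left(2 \right)}
Only A = -2, B = 3 satisfies everything.
Hence u(x, y) = - 2 \sin{\left(2 x \right)} + 3 \sin{\left(y \right)}.

Answer: u(x, y) = - 2 \sin{\left(2 x \right)} + 3 \sin{\left(y \right)}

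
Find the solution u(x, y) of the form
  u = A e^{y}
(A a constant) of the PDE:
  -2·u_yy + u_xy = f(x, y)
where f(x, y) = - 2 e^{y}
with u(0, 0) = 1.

Substitute the ansatz u = A e^{y} into the left-hand side.
Derivatives of the ansatz:
  u_yy = A e^{y}
  u_xy = 0
Term by term:
  -2·u_yy = - 2 A e^{y}
  u_xy = 0
So the left-hand side equals
  - 2 A e^{y}
This must equal f(x, y) = - 2 e^{y} identically.
Matching coefficients of the independent functions:
  [e^{y}]:  - 2 A = -2
Solving: A = 1.
Check against the point condition:
  u(0, 0) = 1  ⟹  A = 1  ✓
Hence u(x, y) = e^{y}.

Answer: u(x, y) = e^{y}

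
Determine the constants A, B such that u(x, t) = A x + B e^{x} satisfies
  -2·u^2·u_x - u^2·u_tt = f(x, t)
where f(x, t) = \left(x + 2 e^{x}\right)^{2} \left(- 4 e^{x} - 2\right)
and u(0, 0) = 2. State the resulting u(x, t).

Substitute the ansatz u = A x + B e^{x} into the left-hand side.
Derivatives of the ansatz:
  u_x = A + B e^{x}
  u_tt = 0
Term by term:
  -2·u^2·u_x = - 2 A^{3} x^{2} - 2 A^{2} B x^{2} e^{x} - 4 A^{2} B x e^{x} - 4 A B^{2} x e^{2 x} - 2 A B^{2} e^{2 x} - 2 B^{3} e^{3 x}
  -u^2·u_tt = 0
So the left-hand side equals
  - 2 A^{3} x^{2} - 2 A^{2} B x^{2} e^{x} - 4 A^{2} B x e^{x} - 4 A B^{2} x e^{2 x} - 2 A B^{2} e^{2 x} - 2 B^{3} e^{3 x}
This must equal f(x, t) identically; expanded, f = - 4 x^{2} e^{x} - 2 x^{2} - 16 x e^{2 x} - 8 x e^{x} - 16 e^{3 x} - 8 e^{2 x}.
Matching coefficients of the independent functions:
  [x^{2}]:  - 2 A^{3} = -2
  [x e^{x}]:  - 4 A^{2} B = -8
  [x e^{2 x}]:  - 4 A B^{2} = -16
  [x^{2} e^{x}]:  - 2 A^{2} B = -4
  [e^{2 x}]:  - 2 A B^{2} = -8
  [e^{3 x}]:  - 2 B^{3} = -16
Solving: A = 1, B = 2.
Check against the point condition:
  u(0, 0) = 2  ⟹  B = 2  ✓
Hence u(x, t) = x + 2 e^{x}.

Answer: u(x, t) = x + 2 e^{x}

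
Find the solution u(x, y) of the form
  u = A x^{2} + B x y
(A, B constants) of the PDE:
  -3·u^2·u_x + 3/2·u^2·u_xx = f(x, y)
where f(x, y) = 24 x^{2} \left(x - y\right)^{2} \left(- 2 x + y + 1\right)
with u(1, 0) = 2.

Substitute the ansatz u = A x^{2} + B x y into the left-hand side.
Derivatives of the ansatz:
  u_x = 2 A x + B y
  u_xx = 2 A
Term by term:
  -3·u^2·u_x = - 6 A^{3} x^{5} - 15 A^{2} B x^{4} y - 12 A B^{2} x^{3} y^{2} - 3 B^{3} x^{2} y^{3}
  3/2·u^2·u_xx = 3 A^{3} x^{4} + 6 A^{2} B x^{3} y + 3 A B^{2} x^{2} y^{2}
So the left-hand side equals
  - 6 A^{3} x^{5} + 3 A^{3} x^{4} - 15 A^{2} B x^{4} y + 6 A^{2} B x^{3} y - 12 A B^{2} x^{3} y^{2} + 3 A B^{2} x^{2} y^{2} - 3 B^{3} x^{2} y^{3}
This must equal f(x, y) identically; expanded, f = - 48 x^{5} + 120 x^{4} y + 24 x^{4} - 96 x^{3} y^{2} - 48 x^{3} y + 24 x^{2} y^{3} + 24 x^{2} y^{2}.
Matching coefficients of the independent functions:
  [x^{4}]:  3 A^{3} = 24
  [x^{5}]:  - 6 A^{3} = -48
  [x^{2} y^{2}]:  3 A B^{2} = 24
  [x^{2} y^{3}]:  - 3 B^{3} = 24
  [x^{3} y]:  6 A^{2} B = -48
  [x^{3} y^{2}]:  - 12 A B^{2} = -96
  [x^{4} y]:  - 15 A^{2} B = 120
Solving: A = 2, B = -2.
Check against the point condition:
  u(1, 0) = 2  ⟹  A = 2  ✓
Hence u(x, y) = 2 x^{2} - 2 x y.

Answer: u(x, y) = 2 x^{2} - 2 x y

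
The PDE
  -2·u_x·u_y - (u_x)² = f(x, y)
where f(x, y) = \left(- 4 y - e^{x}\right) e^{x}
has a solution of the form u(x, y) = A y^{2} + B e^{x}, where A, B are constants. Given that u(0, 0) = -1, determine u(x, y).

Answer: u(x, y) = - y^{2} - e^{x}

Derivation:
Substitute the ansatz u = A y^{2} + B e^{x} into the left-hand side.
Derivatives of the ansatz:
  u_x = B e^{x}
  u_y = 2 A y
Term by term:
  -2·u_x·u_y = - 4 A B y e^{x}
  -(u_x)² = - B^{2} e^{2 x}
So the left-hand side equals
  - 4 A B y e^{x} - B^{2} e^{2 x}
This must equal f(x, y) = \left(- 4 y - e^{x}\right) e^{x} identically.
Matching coefficients of the independent functions:
  [y e^{x}]:  - 4 A B = -4
  [e^{2 x}]:  - B^{2} = -1
These equations allow (A, B) = (-1, -1) or (1, 1).
Impose the point condition(s):
  u(0, 0) = -1  ⟹  B = -1
Only A = -1, B = -1 satisfies everything.
Hence u(x, y) = - y^{2} - e^{x}.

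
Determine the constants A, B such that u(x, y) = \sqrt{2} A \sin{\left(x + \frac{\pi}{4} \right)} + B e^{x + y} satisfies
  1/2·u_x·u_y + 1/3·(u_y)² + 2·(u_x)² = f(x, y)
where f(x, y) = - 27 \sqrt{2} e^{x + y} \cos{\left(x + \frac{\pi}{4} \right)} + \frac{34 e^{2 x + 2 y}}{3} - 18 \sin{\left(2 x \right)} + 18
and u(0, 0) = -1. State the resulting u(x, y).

Substitute the ansatz u = \sqrt{2} A \sin{\left(x + \frac{\pi}{4} \right)} + B e^{x + y} into the left-hand side.
Derivatives of the ansatz:
  u_x = \sqrt{2} A \cos{\left(x + \frac{\pi}{4} \right)} + B e^{x} e^{y}
  u_y = B e^{x} e^{y}
Term by term:
  1/2·u_x·u_y = \frac{\sqrt{2} A B e^{x} e^{y} \cos{\left(x + \frac{\pi}{4} \right)}}{2} + \frac{B^{2} e^{2 x} e^{2 y}}{2}
  1/3·(u_y)² = \frac{B^{2} e^{2 x} e^{2 y}}{3}
  2·(u_x)² = 4 A^{2} \cos^{2}{\left(x + \frac{\pi}{4} \right)} + 4 \sqrt{2} A B e^{x} e^{y} \cos{\left(x + \frac{\pi}{4} \right)} + 2 B^{2} e^{2 x} e^{2 y}
So the left-hand side equals
  4 A^{2} \cos^{2}{\left(x + \frac{\pi}{4} \right)} + \frac{9 \sqrt{2} A B e^{x} e^{y} \cos{\left(x + \frac{\pi}{4} \right)}}{2} + \frac{17 B^{2} e^{2 x} e^{2 y}}{6}
This must equal f(x, y) identically; expanded, f = \frac{34 e^{2 x} e^{2 y}}{3} - 27 \sqrt{2} e^{x} e^{y} \cos{\left(x + \frac{\pi}{4} \right)} + 36 \cos^{2}{\left(x + \frac{\pi}{4} \right)}.
Matching coefficients of the independent functions:
  [e^{2 x} e^{2 y}]:  \frac{17 B^{2}}{6} = \frac{34}{3}
  [\sqrt{2} e^{x} e^{y} \cos{\left(x + \frac{\pi}{4} \right)}]:  \frac{9 A B}{2} = -27
  [\cos^{2}{\left(x + \frac{\pi}{4} \right)}]:  4 A^{2} = 36
These equations allow (A, B) = (-3, 2) or (3, -2).
Impose the point condition(s):
  u(0, 0) = -1  ⟹  A + B = -1
Only A = -3, B = 2 satisfies everything.
Hence u(x, y) = 2 e^{x + y} - 3 \sqrt{2} \sin{\left(x + \frac{\pi}{4} \right)}.

Answer: u(x, y) = 2 e^{x + y} - 3 \sqrt{2} \sin{\left(x + \frac{\pi}{4} \right)}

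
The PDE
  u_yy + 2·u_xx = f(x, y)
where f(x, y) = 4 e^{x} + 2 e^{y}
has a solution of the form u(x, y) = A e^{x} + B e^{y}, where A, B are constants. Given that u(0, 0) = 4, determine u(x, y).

Substitute the ansatz u = A e^{x} + B e^{y} into the left-hand side.
Derivatives of the ansatz:
  u_yy = B e^{y}
  u_xx = A e^{x}
Term by term:
  u_yy = B e^{y}
  2·u_xx = 2 A e^{x}
So the left-hand side equals
  2 A e^{x} + B e^{y}
This must equal f(x, y) = 4 e^{x} + 2 e^{y} identically.
Matching coefficients of the independent functions:
  [e^{x}]:  2 A = 4
  [e^{y}]:  B = 2
Solving: A = 2, B = 2.
Check against the point condition:
  u(0, 0) = 4  ⟹  A + B = 4  ✓
Hence u(x, y) = 2 e^{x} + 2 e^{y}.

Answer: u(x, y) = 2 e^{x} + 2 e^{y}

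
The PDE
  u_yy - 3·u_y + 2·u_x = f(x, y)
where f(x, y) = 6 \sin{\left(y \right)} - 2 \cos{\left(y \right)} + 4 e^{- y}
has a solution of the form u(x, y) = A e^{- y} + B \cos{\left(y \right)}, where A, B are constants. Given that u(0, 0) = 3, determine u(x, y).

Substitute the ansatz u = A e^{- y} + B \cos{\left(y \right)} into the left-hand side.
Derivatives of the ansatz:
  u_yy = A e^{- y} - B \cos{\left(y \right)}
  u_y = - A e^{- y} - B \sin{\left(y \right)}
  u_x = 0
Term by term:
  u_yy = A e^{- y} - B \cos{\left(y \right)}
  -3·u_y = 3 A e^{- y} + 3 B \sin{\left(y \right)}
  2·u_x = 0
So the left-hand side equals
  4 A e^{- y} + 3 B \sin{\left(y \right)} - B \cos{\left(y \right)}
This must equal f(x, y) = 6 \sin{\left(y \right)} - 2 \cos{\left(y \right)} + 4 e^{- y} identically.
Matching coefficients of the independent functions:
  [e^{- y}]:  4 A = 4
  [\sin{\left(y \right)}]:  3 B = 6
  [\cos{\left(y \right)}]:  - B = -2
Solving: A = 1, B = 2.
Check against the point condition:
  u(0, 0) = 3  ⟹  A + B = 3  ✓
Hence u(x, y) = 2 \cos{\left(y \right)} + e^{- y}.

Answer: u(x, y) = 2 \cos{\left(y \right)} + e^{- y}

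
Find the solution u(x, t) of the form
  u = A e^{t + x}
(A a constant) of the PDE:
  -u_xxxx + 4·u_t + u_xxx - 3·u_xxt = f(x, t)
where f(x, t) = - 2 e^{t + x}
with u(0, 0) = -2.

Substitute the ansatz u = A e^{t + x} into the left-hand side.
Derivatives of the ansatz:
  u_xxxx = A e^{t} e^{x}
  u_t = A e^{t} e^{x}
  u_xxx = A e^{t} e^{x}
  u_xxt = A e^{t} e^{x}
Term by term:
  -u_xxxx = - A e^{t} e^{x}
  4·u_t = 4 A e^{t} e^{x}
  u_xxx = A e^{t} e^{x}
  -3·u_xxt = - 3 A e^{t} e^{x}
So the left-hand side equals
  A e^{t} e^{x}
This must equal f(x, t) identically; expanded, f = - 2 e^{t} e^{x}.
Matching coefficients of the independent functions:
  [e^{t} e^{x}]:  A = -2
Solving: A = -2.
Check against the point condition:
  u(0, 0) = -2  ⟹  A = -2  ✓
Hence u(x, t) = - 2 e^{t + x}.

Answer: u(x, t) = - 2 e^{t + x}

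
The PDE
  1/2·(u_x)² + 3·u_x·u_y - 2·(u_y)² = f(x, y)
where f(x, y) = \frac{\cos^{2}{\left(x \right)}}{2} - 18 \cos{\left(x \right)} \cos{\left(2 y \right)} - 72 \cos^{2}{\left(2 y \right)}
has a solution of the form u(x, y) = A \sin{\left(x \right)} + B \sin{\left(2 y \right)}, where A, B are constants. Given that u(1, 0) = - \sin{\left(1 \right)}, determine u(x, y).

Answer: u(x, y) = - \sin{\left(x \right)} + 3 \sin{\left(2 y \right)}

Derivation:
Substitute the ansatz u = A \sin{\left(x \right)} + B \sin{\left(2 y \right)} into the left-hand side.
Derivatives of the ansatz:
  u_x = A \cos{\left(x \right)}
  u_y = 2 B \cos{\left(2 y \right)}
Term by term:
  1/2·(u_x)² = \frac{A^{2} \cos^{2}{\left(x \right)}}{2}
  3·u_x·u_y = 6 A B \cos{\left(x \right)} \cos{\left(2 y \right)}
  -2·(u_y)² = - 8 B^{2} \cos^{2}{\left(2 y \right)}
So the left-hand side equals
  \frac{A^{2} \cos^{2}{\left(x \right)}}{2} + 6 A B \cos{\left(x \right)} \cos{\left(2 y \right)} - 8 B^{2} \cos^{2}{\left(2 y \right)}
This must equal f(x, y) = \frac{\cos^{2}{\left(x \right)}}{2} - 18 \cos{\left(x \right)} \cos{\left(2 y \right)} - 72 \cos^{2}{\left(2 y \right)} identically.
Matching coefficients of the independent functions:
  [\cos{\left(x \right)} \cos{\left(2 y \right)}]:  6 A B = -18
  [\cos^{2}{\left(x \right)}]:  \frac{A^{2}}{2} = \frac{1}{2}
  [\cos^{2}{\left(2 y \right)}]:  - 8 B^{2} = -72
These equations allow (A, B) = (-1, 3) or (1, -3).
Impose the point condition(s):
  u(1, 0) = - \sin{\left(1 \right)}  ⟹  A \sin{\left(1 \right)} = - \sin{\left(1 \right)}
Only A = -1, B = 3 satisfies everything.
Hence u(x, y) = - \sin{\left(x \right)} + 3 \sin{\left(2 y \right)}.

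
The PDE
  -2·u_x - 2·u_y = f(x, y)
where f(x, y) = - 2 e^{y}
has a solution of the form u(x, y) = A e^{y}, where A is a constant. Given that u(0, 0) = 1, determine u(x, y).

Substitute the ansatz u = A e^{y} into the left-hand side.
Derivatives of the ansatz:
  u_x = 0
  u_y = A e^{y}
Term by term:
  -2·u_x = 0
  -2·u_y = - 2 A e^{y}
So the left-hand side equals
  - 2 A e^{y}
This must equal f(x, y) = - 2 e^{y} identically.
Matching coefficients of the independent functions:
  [e^{y}]:  - 2 A = -2
Solving: A = 1.
Check against the point condition:
  u(0, 0) = 1  ⟹  A = 1  ✓
Hence u(x, y) = e^{y}.

Answer: u(x, y) = e^{y}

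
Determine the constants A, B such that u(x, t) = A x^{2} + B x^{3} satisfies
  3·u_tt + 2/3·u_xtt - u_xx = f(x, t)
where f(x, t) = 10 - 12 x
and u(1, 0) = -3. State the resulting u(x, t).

Answer: u(x, t) = 2 x^{3} - 5 x^{2}

Derivation:
Substitute the ansatz u = A x^{2} + B x^{3} into the left-hand side.
Derivatives of the ansatz:
  u_tt = 0
  u_xtt = 0
  u_xx = 2 A + 6 B x
Term by term:
  3·u_tt = 0
  2/3·u_xtt = 0
  -u_xx = - 2 A - 6 B x
So the left-hand side equals
  - 2 A - 6 B x
This must equal f(x, t) = 10 - 12 x identically.
Matching coefficients of the independent functions:
  [constant term]:  - 2 A = 10
  [x]:  - 6 B = -12
Solving: A = -5, B = 2.
Check against the point condition:
  u(1, 0) = -3  ⟹  A + B = -3  ✓
Hence u(x, t) = 2 x^{3} - 5 x^{2}.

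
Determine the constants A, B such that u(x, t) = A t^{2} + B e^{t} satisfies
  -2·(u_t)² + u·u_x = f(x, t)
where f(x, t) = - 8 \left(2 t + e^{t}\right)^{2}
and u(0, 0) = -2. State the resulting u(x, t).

Substitute the ansatz u = A t^{2} + B e^{t} into the left-hand side.
Derivatives of the ansatz:
  u_t = 2 A t + B e^{t}
  u_x = 0
Term by term:
  -2·(u_t)² = - 8 A^{2} t^{2} - 8 A B t e^{t} - 2 B^{2} e^{2 t}
  u·u_x = 0
So the left-hand side equals
  - 8 A^{2} t^{2} - 8 A B t e^{t} - 2 B^{2} e^{2 t}
This must equal f(x, t) identically; expanded, f = - 32 t^{2} - 32 t e^{t} - 8 e^{2 t}.
Matching coefficients of the independent functions:
  [t^{2}]:  - 8 A^{2} = -32
  [t e^{t}]:  - 8 A B = -32
  [e^{2 t}]:  - 2 B^{2} = -8
These equations allow (A, B) = (-2, -2) or (2, 2).
Impose the point condition(s):
  u(0, 0) = -2  ⟹  B = -2
Only A = -2, B = -2 satisfies everything.
Hence u(x, t) = - 2 t^{2} - 2 e^{t}.

Answer: u(x, t) = - 2 t^{2} - 2 e^{t}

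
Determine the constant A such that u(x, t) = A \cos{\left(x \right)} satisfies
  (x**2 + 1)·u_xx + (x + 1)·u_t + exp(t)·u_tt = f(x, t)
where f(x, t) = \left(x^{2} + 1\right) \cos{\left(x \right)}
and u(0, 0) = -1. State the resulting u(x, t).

Substitute the ansatz u = A \cos{\left(x \right)} into the left-hand side.
Derivatives of the ansatz:
  u_xx = - A \cos{\left(x \right)}
  u_t = 0
  u_tt = 0
Term by term:
  (x**2 + 1)·u_xx = - A x^{2} \cos{\left(x \right)} - A \cos{\left(x \right)}
  (x + 1)·u_t = 0
  exp(t)·u_tt = 0
So the left-hand side equals
  - A x^{2} \cos{\left(x \right)} - A \cos{\left(x \right)}
This must equal f(x, t) identically; expanded, f = x^{2} \cos{\left(x \right)} + \cos{\left(x \right)}.
Matching coefficients of the independent functions:
  [x^{2} \cos{\left(x \right)}, \cos{\left(x \right)}]:  - A = 1
Solving: A = -1.
Check against the point condition:
  u(0, 0) = -1  ⟹  A = -1  ✓
Hence u(x, t) = - \cos{\left(x \right)}.

Answer: u(x, t) = - \cos{\left(x \right)}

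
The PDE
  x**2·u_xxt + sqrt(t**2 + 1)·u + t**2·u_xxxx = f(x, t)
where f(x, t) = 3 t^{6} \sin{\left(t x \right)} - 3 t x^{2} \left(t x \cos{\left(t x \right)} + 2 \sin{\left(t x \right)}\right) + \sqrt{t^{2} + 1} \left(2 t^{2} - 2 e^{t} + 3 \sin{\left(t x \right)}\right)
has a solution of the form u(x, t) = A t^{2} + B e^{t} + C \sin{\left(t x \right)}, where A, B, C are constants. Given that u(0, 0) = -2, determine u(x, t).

Substitute the ansatz u = A t^{2} + B e^{t} + C \sin{\left(t x \right)} into the left-hand side.
Derivatives of the ansatz:
  u_xxt = - C t^{2} x \cos{\left(t x \right)} - 2 C t \sin{\left(t x \right)}
  u_xxxx = C t^{4} \sin{\left(t x \right)}
Term by term:
  x**2·u_xxt = - C t^{2} x^{3} \cos{\left(t x \right)} - 2 C t x^{2} \sin{\left(t x \right)}
  sqrt(t**2 + 1)·u = A t^{2} \sqrt{t^{2} + 1} + B \sqrt{t^{2} + 1} e^{t} + C \sqrt{t^{2} + 1} \sin{\left(t x \right)}
  t**2·u_xxxx = C t^{6} \sin{\left(t x \right)}
So the left-hand side equals
  A t^{2} \sqrt{t^{2} + 1} + B \sqrt{t^{2} + 1} e^{t} + C t^{6} \sin{\left(t x \right)} - C t^{2} x^{3} \cos{\left(t x \right)} - 2 C t x^{2} \sin{\left(t x \right)} + C \sqrt{t^{2} + 1} \sin{\left(t x \right)}
This must equal f(x, t) identically; expanded, f = 3 t^{6} \sin{\left(t x \right)} - 3 t^{2} x^{3} \cos{\left(t x \right)} + 2 t^{2} \sqrt{t^{2} + 1} - 6 t x^{2} \sin{\left(t x \right)} - 2 \sqrt{t^{2} + 1} e^{t} + 3 \sqrt{t^{2} + 1} \sin{\left(t x \right)}.
Matching coefficients of the independent functions:
  [t^{2} \sqrt{t^{2} + 1}]:  A = 2
  [t^{6} \sin{\left(t x \right)}, \sqrt{t^{2} + 1} \sin{\left(t x \right)}]:  C = 3
  [\sqrt{t^{2} + 1} e^{t}]:  B = -2
  [t x^{2} \sin{\left(t x \right)}]:  - 2 C = -6
  [t^{2} x^{3} \cos{\left(t x \right)}]:  - C = -3
Solving: A = 2, B = -2, C = 3.
Check against the point condition:
  u(0, 0) = -2  ⟹  B = -2  ✓
Hence u(x, t) = 2 t^{2} - 2 e^{t} + 3 \sin{\left(t x \right)}.

Answer: u(x, t) = 2 t^{2} - 2 e^{t} + 3 \sin{\left(t x \right)}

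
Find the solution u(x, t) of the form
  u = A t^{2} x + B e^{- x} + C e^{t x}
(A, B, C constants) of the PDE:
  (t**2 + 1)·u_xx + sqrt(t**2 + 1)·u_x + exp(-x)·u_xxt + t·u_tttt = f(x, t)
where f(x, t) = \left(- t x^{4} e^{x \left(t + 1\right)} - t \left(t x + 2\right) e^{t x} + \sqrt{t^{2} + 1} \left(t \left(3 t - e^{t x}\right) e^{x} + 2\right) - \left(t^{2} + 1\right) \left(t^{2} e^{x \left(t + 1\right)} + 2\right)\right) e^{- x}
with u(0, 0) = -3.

Substitute the ansatz u = A t^{2} x + B e^{- x} + C e^{t x} into the left-hand side.
Derivatives of the ansatz:
  u_xx = B e^{- x} + C t^{2} e^{t x}
  u_x = A t^{2} - B e^{- x} + C t e^{t x}
  u_xxt = C t^{2} x e^{t x} + 2 C t e^{t x}
  u_tttt = C x^{4} e^{t x}
Term by term:
  (t**2 + 1)·u_xx = B t^{2} e^{- x} + B e^{- x} + C t^{4} e^{t x} + C t^{2} e^{t x}
  sqrt(t**2 + 1)·u_x = A t^{2} \sqrt{t^{2} + 1} - B \sqrt{t^{2} + 1} e^{- x} + C t \sqrt{t^{2} + 1} e^{t x}
  exp(-x)·u_xxt = C t^{2} x e^{- x} e^{t x} + 2 C t e^{- x} e^{t x}
  t·u_tttt = C t x^{4} e^{t x}
So the left-hand side equals
  A t^{2} \sqrt{t^{2} + 1} + B t^{2} e^{- x} - B \sqrt{t^{2} + 1} e^{- x} + B e^{- x} + C t^{4} e^{t x} + C t^{2} x e^{- x} e^{t x} + C t^{2} e^{t x} + C t x^{4} e^{t x} + C t \sqrt{t^{2} + 1} e^{t x} + 2 C t e^{- x} e^{t x}
This must equal f(x, t) identically; expanded, f = - t^{4} e^{t x} - t^{2} x e^{- x} e^{t x} + 3 t^{2} \sqrt{t^{2} + 1} - t^{2} e^{t x} - 2 t^{2} e^{- x} - t x^{4} e^{t x} - t \sqrt{t^{2} + 1} e^{t x} - 2 t e^{- x} e^{t x} + 2 \sqrt{t^{2} + 1} e^{- x} - 2 e^{- x}.
Matching coefficients of the independent functions:
  [t^{2} \sqrt{t^{2} + 1}]:  A = 3
  [t^{2} e^{- x}, e^{- x}]:  B = -2
  [t^{2} e^{t x}, t^{4} e^{t x}, t x^{4} e^{t x}, t \sqrt{t^{2} + 1} e^{t x}, …]:  C = -1
  [\sqrt{t^{2} + 1} e^{- x}]:  - B = 2
  [t e^{- x} e^{t x}]:  2 C = -2
Solving: A = 3, B = -2, C = -1.
Check against the point condition:
  u(0, 0) = -3  ⟹  B + C = -3  ✓
Hence u(x, t) = 3 t^{2} x - e^{t x} - 2 e^{- x}.

Answer: u(x, t) = 3 t^{2} x - e^{t x} - 2 e^{- x}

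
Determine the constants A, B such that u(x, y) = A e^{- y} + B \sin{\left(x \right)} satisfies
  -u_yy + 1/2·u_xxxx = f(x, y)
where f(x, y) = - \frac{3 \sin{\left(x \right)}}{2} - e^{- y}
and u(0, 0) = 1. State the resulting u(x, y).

Substitute the ansatz u = A e^{- y} + B \sin{\left(x \right)} into the left-hand side.
Derivatives of the ansatz:
  u_yy = A e^{- y}
  u_xxxx = B \sin{\left(x \right)}
Term by term:
  -u_yy = - A e^{- y}
  1/2·u_xxxx = \frac{B \sin{\left(x \right)}}{2}
So the left-hand side equals
  - A e^{- y} + \frac{B \sin{\left(x \right)}}{2}
This must equal f(x, y) = - \frac{3 \sin{\left(x \right)}}{2} - e^{- y} identically.
Matching coefficients of the independent functions:
  [e^{- y}]:  - A = -1
  [\sin{\left(x \right)}]:  \frac{B}{2} = - \frac{3}{2}
Solving: A = 1, B = -3.
Check against the point condition:
  u(0, 0) = 1  ⟹  A = 1  ✓
Hence u(x, y) = - 3 \sin{\left(x \right)} + e^{- y}.

Answer: u(x, y) = - 3 \sin{\left(x \right)} + e^{- y}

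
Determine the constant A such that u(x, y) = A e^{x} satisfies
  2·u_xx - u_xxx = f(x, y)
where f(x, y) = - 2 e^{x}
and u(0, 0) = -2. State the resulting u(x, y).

Answer: u(x, y) = - 2 e^{x}

Derivation:
Substitute the ansatz u = A e^{x} into the left-hand side.
Derivatives of the ansatz:
  u_xx = A e^{x}
  u_xxx = A e^{x}
Term by term:
  2·u_xx = 2 A e^{x}
  -u_xxx = - A e^{x}
So the left-hand side equals
  A e^{x}
This must equal f(x, y) = - 2 e^{x} identically.
Matching coefficients of the independent functions:
  [e^{x}]:  A = -2
Solving: A = -2.
Check against the point condition:
  u(0, 0) = -2  ⟹  A = -2  ✓
Hence u(x, y) = - 2 e^{x}.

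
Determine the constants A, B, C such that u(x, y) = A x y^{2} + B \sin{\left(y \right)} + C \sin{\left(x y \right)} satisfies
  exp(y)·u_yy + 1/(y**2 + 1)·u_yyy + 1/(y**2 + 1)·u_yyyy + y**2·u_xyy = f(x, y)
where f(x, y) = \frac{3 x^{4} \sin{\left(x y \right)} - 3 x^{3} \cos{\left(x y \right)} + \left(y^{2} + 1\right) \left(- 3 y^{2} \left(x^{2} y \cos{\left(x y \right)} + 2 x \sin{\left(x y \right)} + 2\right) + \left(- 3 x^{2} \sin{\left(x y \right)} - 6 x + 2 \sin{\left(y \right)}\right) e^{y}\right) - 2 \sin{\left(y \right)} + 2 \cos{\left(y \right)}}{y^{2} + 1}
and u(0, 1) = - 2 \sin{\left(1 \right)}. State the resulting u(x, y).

Answer: u(x, y) = - 3 x y^{2} - 2 \sin{\left(y \right)} + 3 \sin{\left(x y \right)}

Derivation:
Substitute the ansatz u = A x y^{2} + B \sin{\left(y \right)} + C \sin{\left(x y \right)} into the left-hand side.
Derivatives of the ansatz:
  u_yy = 2 A x - B \sin{\left(y \right)} - C x^{2} \sin{\left(x y \right)}
  u_yyy = - B \cos{\left(y \right)} - C x^{3} \cos{\left(x y \right)}
  u_yyyy = B \sin{\left(y \right)} + C x^{4} \sin{\left(x y \right)}
  u_xyy = 2 A - C x^{2} y \cos{\left(x y \right)} - 2 C x \sin{\left(x y \right)}
Term by term:
  exp(y)·u_yy = 2 A x e^{y} - B e^{y} \sin{\left(y \right)} - C x^{2} e^{y} \sin{\left(x y \right)}
  1/(y**2 + 1)·u_yyy = - \frac{B \cos{\left(y \right)}}{y^{2} + 1} - \frac{C x^{3} \cos{\left(x y \right)}}{y^{2} + 1}
  1/(y**2 + 1)·u_yyyy = \frac{B \sin{\left(y \right)}}{y^{2} + 1} + \frac{C x^{4} \sin{\left(x y \right)}}{y^{2} + 1}
  y**2·u_xyy = 2 A y^{2} - C x^{2} y^{3} \cos{\left(x y \right)} - 2 C x y^{2} \sin{\left(x y \right)}
So the left-hand side equals
  2 A x e^{y} + 2 A y^{2} - B e^{y} \sin{\left(y \right)} + \frac{B \sin{\left(y \right)}}{y^{2} + 1} - \frac{B \cos{\left(y \right)}}{y^{2} + 1} + \frac{C x^{4} \sin{\left(x y \right)}}{y^{2} + 1} - \frac{C x^{3} \cos{\left(x y \right)}}{y^{2} + 1} - C x^{2} y^{3} \cos{\left(x y \right)} - C x^{2} e^{y} \sin{\left(x y \right)} - 2 C x y^{2} \sin{\left(x y \right)}
This must equal f(x, y) identically; expanded, f = \frac{3 x^{4} \sin{\left(x y \right)}}{y^{2} + 1} - \frac{3 x^{3} \cos{\left(x y \right)}}{y^{2} + 1} - 3 x^{2} y^{3} \cos{\left(x y \right)} - 3 x^{2} e^{y} \sin{\left(x y \right)} - 6 x y^{2} \sin{\left(x y \right)} - 6 x e^{y} - 6 y^{2} + 2 e^{y} \sin{\left(y \right)} - \frac{2 \sin{\left(y \right)}}{y^{2} + 1} + \frac{2 \cos{\left(y \right)}}{y^{2} + 1}.
Matching coefficients of the independent functions:
  [y^{2}, x e^{y}]:  2 A = -6
  [\frac{\sin{\left(y \right)}}{y^{2} + 1}]:  B = -2
  [\frac{\cos{\left(y \right)}}{y^{2} + 1}, e^{y} \sin{\left(y \right)}]:  - B = 2
  [x y^{2} \sin{\left(x y \right)}]:  - 2 C = -6
  [x^{2} y^{3} \cos{\left(x y \right)}, x^{2} e^{y} \sin{\left(x y \right)}, \frac{x^{3} \cos{\left(x y \right)}}{y^{2} + 1}]:  - C = -3
  [\frac{x^{4} \sin{\left(x y \right)}}{y^{2} + 1}]:  C = 3
Solving: A = -3, B = -2, C = 3.
Check against the point condition:
  u(0, 1) = - 2 \sin{\left(1 \right)}  ⟹  B \sin{\left(1 \right)} = - 2 \sin{\left(1 \right)}  ✓
Hence u(x, y) = - 3 x y^{2} - 2 \sin{\left(y \right)} + 3 \sin{\left(x y \right)}.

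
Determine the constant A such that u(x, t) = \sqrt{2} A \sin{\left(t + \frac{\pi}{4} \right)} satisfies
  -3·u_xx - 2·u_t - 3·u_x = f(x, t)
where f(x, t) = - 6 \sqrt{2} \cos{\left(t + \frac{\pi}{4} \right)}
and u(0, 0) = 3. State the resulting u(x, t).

Substitute the ansatz u = \sqrt{2} A \sin{\left(t + \frac{\pi}{4} \right)} into the left-hand side.
Derivatives of the ansatz:
  u_xx = 0
  u_t = \sqrt{2} A \cos{\left(t + \frac{\pi}{4} \right)}
  u_x = 0
Term by term:
  -3·u_xx = 0
  -2·u_t = - 2 \sqrt{2} A \cos{\left(t + \frac{\pi}{4} \right)}
  -3·u_x = 0
So the left-hand side equals
  - 2 \sqrt{2} A \cos{\left(t + \frac{\pi}{4} \right)}
This must equal f(x, t) = - 6 \sqrt{2} \cos{\left(t + \frac{\pi}{4} \right)} identically.
Matching coefficients of the independent functions:
  [\sqrt{2} \cos{\left(t + \frac{\pi}{4} \right)}]:  - 2 A = -6
Solving: A = 3.
Check against the point condition:
  u(0, 0) = 3  ⟹  A = 3  ✓
Hence u(x, t) = 3 \sqrt{2} \sin{\left(t + \frac{\pi}{4} \right)}.

Answer: u(x, t) = 3 \sqrt{2} \sin{\left(t + \frac{\pi}{4} \right)}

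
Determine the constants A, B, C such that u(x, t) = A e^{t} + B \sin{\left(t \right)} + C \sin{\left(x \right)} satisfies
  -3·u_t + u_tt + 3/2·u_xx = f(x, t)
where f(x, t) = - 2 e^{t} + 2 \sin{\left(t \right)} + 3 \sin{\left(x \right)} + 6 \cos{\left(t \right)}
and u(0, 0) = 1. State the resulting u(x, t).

Substitute the ansatz u = A e^{t} + B \sin{\left(t \right)} + C \sin{\left(x \right)} into the left-hand side.
Derivatives of the ansatz:
  u_t = A e^{t} + B \cos{\left(t \right)}
  u_tt = A e^{t} - B \sin{\left(t \right)}
  u_xx = - C \sin{\left(x \right)}
Term by term:
  -3·u_t = - 3 A e^{t} - 3 B \cos{\left(t \right)}
  u_tt = A e^{t} - B \sin{\left(t \right)}
  3/2·u_xx = - \frac{3 C \sin{\left(x \right)}}{2}
So the left-hand side equals
  - 2 A e^{t} - B \sin{\left(t \right)} - 3 B \cos{\left(t \right)} - \frac{3 C \sin{\left(x \right)}}{2}
This must equal f(x, t) = - 2 e^{t} + 2 \sin{\left(t \right)} + 3 \sin{\left(x \right)} + 6 \cos{\left(t \right)} identically.
Matching coefficients of the independent functions:
  [e^{t}]:  - 2 A = -2
  [\sin{\left(t \right)}]:  - B = 2
  [\sin{\left(x \right)}]:  - \frac{3 C}{2} = 3
  [\cos{\left(t \right)}]:  - 3 B = 6
Solving: A = 1, B = -2, C = -2.
Check against the point condition:
  u(0, 0) = 1  ⟹  A = 1  ✓
Hence u(x, t) = e^{t} - 2 \sin{\left(t \right)} - 2 \sin{\left(x \right)}.

Answer: u(x, t) = e^{t} - 2 \sin{\left(t \right)} - 2 \sin{\left(x \right)}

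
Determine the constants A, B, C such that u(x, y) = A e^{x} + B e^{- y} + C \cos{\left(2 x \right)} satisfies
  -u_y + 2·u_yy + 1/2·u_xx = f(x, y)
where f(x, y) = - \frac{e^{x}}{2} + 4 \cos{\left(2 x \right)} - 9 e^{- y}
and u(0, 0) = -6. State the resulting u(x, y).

Answer: u(x, y) = - e^{x} - 2 \cos{\left(2 x \right)} - 3 e^{- y}

Derivation:
Substitute the ansatz u = A e^{x} + B e^{- y} + C \cos{\left(2 x \right)} into the left-hand side.
Derivatives of the ansatz:
  u_y = - B e^{- y}
  u_yy = B e^{- y}
  u_xx = A e^{x} - 4 C \cos{\left(2 x \right)}
Term by term:
  -u_y = B e^{- y}
  2·u_yy = 2 B e^{- y}
  1/2·u_xx = \frac{A e^{x}}{2} - 2 C \cos{\left(2 x \right)}
So the left-hand side equals
  \frac{A e^{x}}{2} + 3 B e^{- y} - 2 C \cos{\left(2 x \right)}
This must equal f(x, y) = - \frac{e^{x}}{2} + 4 \cos{\left(2 x \right)} - 9 e^{- y} identically.
Matching coefficients of the independent functions:
  [e^{x}]:  \frac{A}{2} = - \frac{1}{2}
  [e^{- y}]:  3 B = -9
  [\cos{\left(2 x \right)}]:  - 2 C = 4
Solving: A = -1, B = -3, C = -2.
Check against the point condition:
  u(0, 0) = -6  ⟹  A + B + C = -6  ✓
Hence u(x, y) = - e^{x} - 2 \cos{\left(2 x \right)} - 3 e^{- y}.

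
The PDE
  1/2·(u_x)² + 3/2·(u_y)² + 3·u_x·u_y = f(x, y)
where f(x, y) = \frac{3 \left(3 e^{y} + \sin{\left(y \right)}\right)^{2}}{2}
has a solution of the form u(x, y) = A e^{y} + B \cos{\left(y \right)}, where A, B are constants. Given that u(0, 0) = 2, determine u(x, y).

Substitute the ansatz u = A e^{y} + B \cos{\left(y \right)} into the left-hand side.
Derivatives of the ansatz:
  u_x = 0
  u_y = A e^{y} - B \sin{\left(y \right)}
Term by term:
  1/2·(u_x)² = 0
  3/2·(u_y)² = \frac{3 A^{2} e^{2 y}}{2} - 3 A B e^{y} \sin{\left(y \right)} + \frac{3 B^{2} \sin^{2}{\left(y \right)}}{2}
  3·u_x·u_y = 0
So the left-hand side equals
  \frac{3 A^{2} e^{2 y}}{2} - 3 A B e^{y} \sin{\left(y \right)} + \frac{3 B^{2} \sin^{2}{\left(y \right)}}{2}
This must equal f(x, y) identically; expanded, f = \frac{27 e^{2 y}}{2} + 9 e^{y} \sin{\left(y \right)} + \frac{3 \sin^{2}{\left(y \right)}}{2}.
Matching coefficients of the independent functions:
  [e^{y} \sin{\left(y \right)}]:  - 3 A B = 9
  [e^{2 y}]:  \frac{3 A^{2}}{2} = \frac{27}{2}
  [\sin^{2}{\left(y \right)}]:  \frac{3 B^{2}}{2} = \frac{3}{2}
These equations allow (A, B) = (-3, 1) or (3, -1).
Impose the point condition(s):
  u(0, 0) = 2  ⟹  A + B = 2
Only A = 3, B = -1 satisfies everything.
Hence u(x, y) = 3 e^{y} - \cos{\left(y \right)}.

Answer: u(x, y) = 3 e^{y} - \cos{\left(y \right)}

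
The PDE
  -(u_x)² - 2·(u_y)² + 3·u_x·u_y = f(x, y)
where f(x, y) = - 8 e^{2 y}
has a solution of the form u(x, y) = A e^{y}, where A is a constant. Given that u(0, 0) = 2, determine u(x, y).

Answer: u(x, y) = 2 e^{y}

Derivation:
Substitute the ansatz u = A e^{y} into the left-hand side.
Derivatives of the ansatz:
  u_x = 0
  u_y = A e^{y}
Term by term:
  -(u_x)² = 0
  -2·(u_y)² = - 2 A^{2} e^{2 y}
  3·u_x·u_y = 0
So the left-hand side equals
  - 2 A^{2} e^{2 y}
This must equal f(x, y) = - 8 e^{2 y} identically.
Matching coefficients of the independent functions:
  [e^{2 y}]:  - 2 A^{2} = -8
These equations allow (A) = (-2) or (2).
Impose the point condition(s):
  u(0, 0) = 2  ⟹  A = 2
Only A = 2 satisfies everything.
Hence u(x, y) = 2 e^{y}.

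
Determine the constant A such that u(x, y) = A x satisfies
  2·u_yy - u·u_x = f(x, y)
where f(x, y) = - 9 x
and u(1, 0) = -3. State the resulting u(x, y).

Substitute the ansatz u = A x into the left-hand side.
Derivatives of the ansatz:
  u_yy = 0
  u_x = A
Term by term:
  2·u_yy = 0
  -u·u_x = - A^{2} x
So the left-hand side equals
  - A^{2} x
This must equal f(x, y) = - 9 x identically.
Matching coefficients of the independent functions:
  [x]:  - A^{2} = -9
These equations allow (A) = (-3) or (3).
Impose the point condition(s):
  u(1, 0) = -3  ⟹  A = -3
Only A = -3 satisfies everything.
Hence u(x, y) = - 3 x.

Answer: u(x, y) = - 3 x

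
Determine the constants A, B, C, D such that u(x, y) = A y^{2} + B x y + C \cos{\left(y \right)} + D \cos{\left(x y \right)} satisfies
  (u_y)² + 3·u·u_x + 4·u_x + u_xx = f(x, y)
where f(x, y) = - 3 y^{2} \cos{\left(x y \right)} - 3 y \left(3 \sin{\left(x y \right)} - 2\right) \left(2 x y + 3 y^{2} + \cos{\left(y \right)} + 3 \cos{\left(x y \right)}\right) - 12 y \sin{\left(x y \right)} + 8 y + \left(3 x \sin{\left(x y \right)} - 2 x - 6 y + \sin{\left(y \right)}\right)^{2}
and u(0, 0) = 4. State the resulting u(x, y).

Substitute the ansatz u = A y^{2} + B x y + C \cos{\left(y \right)} + D \cos{\left(x y \right)} into the left-hand side.
Derivatives of the ansatz:
  u_y = 2 A y + B x - C \sin{\left(y \right)} - D x \sin{\left(x y \right)}
  u_x = B y - D y \sin{\left(x y \right)}
  u_xx = - D y^{2} \cos{\left(x y \right)}
Term by term:
  (u_y)² = 4 A^{2} y^{2} + 4 A B x y - 4 A C y \sin{\left(y \right)} - 4 A D x y \sin{\left(x y \right)} + B^{2} x^{2} - 2 B C x \sin{\left(y \right)} - 2 B D x^{2} \sin{\left(x y \right)} + C^{2} \sin^{2}{\left(y \right)} + 2 C D x \sin{\left(y \right)} \sin{\left(x y \right)} + D^{2} x^{2} \sin^{2}{\left(x y \right)}
  3·u·u_x = 3 A B y^{3} - 3 A D y^{3} \sin{\left(x y \right)} + 3 B^{2} x y^{2} + 3 B C y \cos{\left(y \right)} - 3 B D x y^{2} \sin{\left(x y \right)} + 3 B D y \cos{\left(x y \right)} - 3 C D y \sin{\left(x y \right)} \cos{\left(y \right)} - 3 D^{2} y \sin{\left(x y \right)} \cos{\left(x y \right)}
  4·u_x = 4 B y - 4 D y \sin{\left(x y \right)}
  u_xx = - D y^{2} \cos{\left(x y \right)}
So the left-hand side equals
  4 A^{2} y^{2} + 4 A B x y + 3 A B y^{3} - 4 A C y \sin{\left(y \right)} - 4 A D x y \sin{\left(x y \right)} - 3 A D y^{3} \sin{\left(x y \right)} + B^{2} x^{2} + 3 B^{2} x y^{2} - 2 B C x \sin{\left(y \right)} + 3 B C y \cos{\left(y \right)} - 2 B D x^{2} \sin{\left(x y \right)} - 3 B D x y^{2} \sin{\left(x y \right)} + 3 B D y \cos{\left(x y \right)} + 4 B y + C^{2} \sin^{2}{\left(y \right)} + 2 C D x \sin{\left(y \right)} \sin{\left(x y \right)} - 3 C D y \sin{\left(x y \right)} \cos{\left(y \right)} + D^{2} x^{2} \sin^{2}{\left(x y \right)} - 3 D^{2} y \sin{\left(x y \right)} \cos{\left(x y \right)} - D y^{2} \cos{\left(x y \right)} - 4 D y \sin{\left(x y \right)}
This must equal f(x, y) identically; expanded, f = 9 x^{2} \sin^{2}{\left(x y \right)} - 12 x^{2} \sin{\left(x y \right)} + 4 x^{2} - 18 x y^{2} \sin{\left(x y \right)} + 12 x y^{2} - 36 x y \sin{\left(x y \right)} + 24 x y + 6 x \sin{\left(y \right)} \sin{\left(x y \right)} - 4 x \sin{\left(y \right)} - 27 y^{3} \sin{\left(x y \right)} + 18 y^{3} - 3 y^{2} \cos{\left(x y \right)} + 36 y^{2} - 12 y \sin{\left(y \right)} - 9 y \sin{\left(x y \right)} \cos{\left(y \right)} - 27 y \sin{\left(x y \right)} \cos{\left(x y \right)} - 12 y \sin{\left(x y \right)} + 6 y \cos{\left(y \right)} + 18 y \cos{\left(x y \right)} + 8 y + \sin^{2}{\left(y \right)}.
Matching coefficients of the independent functions:
(each divided by its leading coefficient; functions giving the same equation are listed together)
  [x^{2}, x y^{2}]:  B^{2} - 4 = 0
  [y]:  B - 2 = 0
  [y^{2}]:  A^{2} - 9 = 0
  [y^{3}, x y]:  A B - 6 = 0
  [x \sin{\left(y \right)}, y \cos{\left(y \right)}]:  B C - 2 = 0
  [x^{2} \sin{\left(x y \right)}, y \cos{\left(x y \right)}, x y^{2} \sin{\left(x y \right)}]:  B D - 6 = 0
  [x^{2} \sin^{2}{\left(x y \right)}, y \sin{\left(x y \right)} \cos{\left(x y \right)}]:  D^{2} - 9 = 0
  [y \sin{\left(y \right)}]:  A C - 3 = 0
  [y \sin{\left(x y \right)}, y^{2} \cos{\left(x y \right)}]:  D - 3 = 0
  [y^{3} \sin{\left(x y \right)}, x y \sin{\left(x y \right)}]:  A D - 9 = 0
  [x \sin{\left(y \right)} \sin{\left(x y \right)}, y \sin{\left(x y \right)} \cos{\left(y \right)}]:  C D - 3 = 0
  [\sin^{2}{\left(y \right)}]:  C^{2} - 1 = 0
Solving: A = 3, B = 2, C = 1, D = 3.
Check against the point condition:
  u(0, 0) = 4  ⟹  C + D = 4  ✓
Hence u(x, y) = 2 x y + 3 y^{2} + \cos{\left(y \right)} + 3 \cos{\left(x y \right)}.

Answer: u(x, y) = 2 x y + 3 y^{2} + \cos{\left(y \right)} + 3 \cos{\left(x y \right)}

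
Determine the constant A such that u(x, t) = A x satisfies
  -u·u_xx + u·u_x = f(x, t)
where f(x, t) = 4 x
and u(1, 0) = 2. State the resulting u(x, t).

Substitute the ansatz u = A x into the left-hand side.
Derivatives of the ansatz:
  u_xx = 0
  u_x = A
Term by term:
  -u·u_xx = 0
  u·u_x = A^{2} x
So the left-hand side equals
  A^{2} x
This must equal f(x, t) = 4 x identically.
Matching coefficients of the independent functions:
  [x]:  A^{2} = 4
These equations allow (A) = (-2) or (2).
Impose the point condition(s):
  u(1, 0) = 2  ⟹  A = 2
Only A = 2 satisfies everything.
Hence u(x, t) = 2 x.

Answer: u(x, t) = 2 x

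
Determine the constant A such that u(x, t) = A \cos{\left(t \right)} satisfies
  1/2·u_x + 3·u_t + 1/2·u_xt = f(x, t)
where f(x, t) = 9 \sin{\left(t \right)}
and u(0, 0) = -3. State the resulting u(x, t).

Answer: u(x, t) = - 3 \cos{\left(t \right)}

Derivation:
Substitute the ansatz u = A \cos{\left(t \right)} into the left-hand side.
Derivatives of the ansatz:
  u_x = 0
  u_t = - A \sin{\left(t \right)}
  u_xt = 0
Term by term:
  1/2·u_x = 0
  3·u_t = - 3 A \sin{\left(t \right)}
  1/2·u_xt = 0
So the left-hand side equals
  - 3 A \sin{\left(t \right)}
This must equal f(x, t) = 9 \sin{\left(t \right)} identically.
Matching coefficients of the independent functions:
  [\sin{\left(t \right)}]:  - 3 A = 9
Solving: A = -3.
Check against the point condition:
  u(0, 0) = -3  ⟹  A = -3  ✓
Hence u(x, t) = - 3 \cos{\left(t \right)}.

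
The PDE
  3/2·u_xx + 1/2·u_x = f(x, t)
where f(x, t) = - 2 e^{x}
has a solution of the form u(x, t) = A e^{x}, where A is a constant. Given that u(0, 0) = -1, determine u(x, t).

Substitute the ansatz u = A e^{x} into the left-hand side.
Derivatives of the ansatz:
  u_xx = A e^{x}
  u_x = A e^{x}
Term by term:
  3/2·u_xx = \frac{3 A e^{x}}{2}
  1/2·u_x = \frac{A e^{x}}{2}
So the left-hand side equals
  2 A e^{x}
This must equal f(x, t) = - 2 e^{x} identically.
Matching coefficients of the independent functions:
  [e^{x}]:  2 A = -2
Solving: A = -1.
Check against the point condition:
  u(0, 0) = -1  ⟹  A = -1  ✓
Hence u(x, t) = - e^{x}.

Answer: u(x, t) = - e^{x}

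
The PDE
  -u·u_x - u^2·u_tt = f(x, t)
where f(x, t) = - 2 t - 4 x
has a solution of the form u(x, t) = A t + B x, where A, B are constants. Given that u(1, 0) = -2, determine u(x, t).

Substitute the ansatz u = A t + B x into the left-hand side.
Derivatives of the ansatz:
  u_x = B
  u_tt = 0
Term by term:
  -u·u_x = - A B t - B^{2} x
  -u^2·u_tt = 0
So the left-hand side equals
  - A B t - B^{2} x
This must equal f(x, t) = - 2 t - 4 x identically.
Matching coefficients of the independent functions:
  [t]:  - A B = -2
  [x]:  - B^{2} = -4
These equations allow (A, B) = (-1, -2) or (1, 2).
Impose the point condition(s):
  u(1, 0) = -2  ⟹  B = -2
Only A = -1, B = -2 satisfies everything.
Hence u(x, t) = - t - 2 x.

Answer: u(x, t) = - t - 2 x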